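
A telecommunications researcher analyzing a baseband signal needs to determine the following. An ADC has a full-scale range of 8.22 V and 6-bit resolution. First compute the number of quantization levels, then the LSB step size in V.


Step 1 — number of quantization levels:
L = 2^N = 2^6 = 64

Step 2 — LSB step size:
delta = Vfs / L
      = 8.22 / 64
      = 0.1284375 V

Levels = 64; step size = 0.1284375 V


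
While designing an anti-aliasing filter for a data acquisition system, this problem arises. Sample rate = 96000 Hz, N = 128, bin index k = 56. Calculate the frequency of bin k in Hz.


Frequency of DFT bin k:
f_k = k * fs / N
    = 56 * 96000 / 128
    = 5376000 / 128
    = 42000.0 Hz

42000.0 Hz


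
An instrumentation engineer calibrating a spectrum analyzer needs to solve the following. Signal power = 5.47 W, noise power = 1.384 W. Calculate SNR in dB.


SNR in decibels:
SNR = 10 * log10(Ps / Pn)
    = 10 * log10(5.47 / 1.384)
    = 10 * log10(3.9523)
    = 10 * 0.5969
    = 5.97 dB

5.97 dB


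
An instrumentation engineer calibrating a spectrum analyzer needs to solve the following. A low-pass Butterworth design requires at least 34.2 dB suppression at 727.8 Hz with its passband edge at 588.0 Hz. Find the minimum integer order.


Butterworth filter order formula:
n = log10(10^(A/10) - 1) / (2 * log10(f_stop/f_pass))
10^(34.2/10) - 1 = 2629.268
f_stop/f_pass = 727.8 / 588.0 = 1.2378
n = 18.4587 -> ceil = 19

19


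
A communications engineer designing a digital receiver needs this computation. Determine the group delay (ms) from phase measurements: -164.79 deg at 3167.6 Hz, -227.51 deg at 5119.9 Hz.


Group delay from phase difference:
tau = -d(phi)/d(omega)
d(phi) = -62.72 deg = -1.094671 rad
d(omega) = 2*pi*(5119.9 - 3167.6) = 12266.6627 rad/s
tau = -(-1.094671) / 12266.6627
    = 0.0892 ms

0.0892 ms


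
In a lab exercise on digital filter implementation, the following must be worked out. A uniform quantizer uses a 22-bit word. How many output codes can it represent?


Number of quantization levels = 2^N
= 2^22
= 4194304

4194304


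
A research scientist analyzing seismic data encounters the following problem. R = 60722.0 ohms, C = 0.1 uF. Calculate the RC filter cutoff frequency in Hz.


Cutoff frequency of a first-order RC filter:
fc = 1 / (2 * pi * R * C)
C = 0.1 uF = 1e-07 F
fc = 1 / (2 * pi * 60722.0 * 1e-07)
   = 1 / 0.038152757822256
   = 26.210425 Hz

26.210425 Hz


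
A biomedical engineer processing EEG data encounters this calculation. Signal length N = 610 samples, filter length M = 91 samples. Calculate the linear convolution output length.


Linear convolution output length:
L = N + M - 1
  = 610 + 91 - 1
  = 700 samples

700


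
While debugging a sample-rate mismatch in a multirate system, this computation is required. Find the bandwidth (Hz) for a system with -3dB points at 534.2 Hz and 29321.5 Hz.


Bandwidth is the difference of -3dB frequencies:
BW = f_high - f_low
   = 29321.5 - 534.2
   = 28787.3 Hz

28787.3 Hz


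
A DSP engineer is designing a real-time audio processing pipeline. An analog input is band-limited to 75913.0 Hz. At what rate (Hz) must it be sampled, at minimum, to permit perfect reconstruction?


The Nyquist rate is twice the maximum frequency component.
fs_min = 2 * fmax
      = 2 * 75913.0
      = 151826.0 Hz

151826.0


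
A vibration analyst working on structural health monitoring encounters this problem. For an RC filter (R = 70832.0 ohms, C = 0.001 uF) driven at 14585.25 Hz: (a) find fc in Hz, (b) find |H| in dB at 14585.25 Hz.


Step 1 — cutoff frequency:
fc = 1 / (2*pi*R*C)
C = 0.001 uF = 1e-09 F
fc = 1 / (2*pi*70832.0*1e-09)
   = 2246.936 Hz

Step 2 — magnitude at f = 14585.25 Hz:
|H(f)| = 1 / sqrt(1 + (f/fc)^2)
f/fc = 14585.25 / 2246.936 = 6.491173
|H| = 1 / sqrt(1 + 42.135327) = 0.1522592
|H|_dB = 20*log10(0.1522592) = -16.35 dB

fc = 2246.936 Hz; |H(14585.25 Hz)| = -16.35 dB


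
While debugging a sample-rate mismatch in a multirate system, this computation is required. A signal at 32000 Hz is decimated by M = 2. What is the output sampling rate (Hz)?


Decimation reduces the sample rate:
fs_out = fs_in / M
       = 32000 / 2
       = 16000.0 Hz

16000.0 Hz


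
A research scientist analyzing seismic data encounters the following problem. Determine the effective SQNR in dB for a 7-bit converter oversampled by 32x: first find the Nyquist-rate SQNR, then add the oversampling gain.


Step 1 — baseline SQNR at Nyquist:
SQNR_base = 6.02*N + 1.76
          = 6.02*7 + 1.76
          = 43.9 dB

Step 2 — oversampling processing gain:
G = 10*log10(OSR) = 10*log10(32) = 15.05 dB

Step 3 — total:
SQNR_total = 43.9 + 15.05 = 58.95 dB

Base SQNR = 43.9 dB; oversampled SQNR = 58.95 dB


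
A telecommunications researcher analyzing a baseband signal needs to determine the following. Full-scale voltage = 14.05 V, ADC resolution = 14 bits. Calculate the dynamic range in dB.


Dynamic range from full-scale to LSB:
V_min = V_max / 2^bits = 14.05 / 2^14
DR = 20 * log10(V_max / V_min)
   = 20 * log10(2^14)
   = 20 * 14 * log10(2)
   = 84.29 dB

84.29 dB


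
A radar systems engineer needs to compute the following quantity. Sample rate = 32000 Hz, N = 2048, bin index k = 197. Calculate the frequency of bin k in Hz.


Frequency of DFT bin k:
f_k = k * fs / N
    = 197 * 32000 / 2048
    = 6304000 / 2048
    = 3078.125 Hz

3078.125 Hz


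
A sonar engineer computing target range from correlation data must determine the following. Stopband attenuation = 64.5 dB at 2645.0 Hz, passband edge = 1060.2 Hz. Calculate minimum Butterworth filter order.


Butterworth filter order formula:
n = log10(10^(A/10) - 1) / (2 * log10(f_stop/f_pass))
10^(64.5/10) - 1 = 2818381.9313
f_stop/f_pass = 2645.0 / 1060.2 = 2.4948
n = 8.1227 -> ceil = 9

9


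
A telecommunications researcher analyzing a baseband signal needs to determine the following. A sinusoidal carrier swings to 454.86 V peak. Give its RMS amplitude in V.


RMS voltage for a sinusoidal waveform:
V_rms = V_peak / sqrt(2)
      = 454.86 / 1.414214
      = 321.635 V

321.635 V


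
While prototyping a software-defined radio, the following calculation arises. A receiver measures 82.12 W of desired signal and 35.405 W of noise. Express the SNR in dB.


SNR in decibels:
SNR = 10 * log10(Ps / Pn)
    = 10 * log10(82.12 / 35.405)
    = 10 * log10(2.3194)
    = 10 * 0.3654
    = 3.65 dB

3.65 dB


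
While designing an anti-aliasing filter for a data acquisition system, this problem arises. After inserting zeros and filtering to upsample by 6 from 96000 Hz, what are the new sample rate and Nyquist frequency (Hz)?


Step 1 — output sample rate after interpolation by L:
fs_out = L * fs_in = 6 * 96000 = 576000 Hz

Step 2 — Nyquist frequency of the output stream:
f_Nyq = fs_out / 2 = 576000 / 2 = 288000.0 Hz

fs_out = 576000 Hz; f_Nyquist = 288000.0 Hz


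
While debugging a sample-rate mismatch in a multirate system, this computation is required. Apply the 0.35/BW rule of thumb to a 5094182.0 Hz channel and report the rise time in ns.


Rise time from bandwidth relationship:
tr = 0.35 / BW
   = 0.35 / 5094182.0
   = 6.870582951e-08 s
   = 68.7058 ns

68.7058 ns


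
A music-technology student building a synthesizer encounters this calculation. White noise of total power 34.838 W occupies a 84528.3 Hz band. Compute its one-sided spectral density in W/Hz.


Power spectral density:
PSD = P / BW
    = 34.838 / 84528.3
    = 0.00041215 W/Hz

0.00041215 W/Hz


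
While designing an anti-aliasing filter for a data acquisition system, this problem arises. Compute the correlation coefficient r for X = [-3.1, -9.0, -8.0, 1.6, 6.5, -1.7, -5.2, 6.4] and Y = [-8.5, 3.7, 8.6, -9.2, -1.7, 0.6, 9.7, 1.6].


Pearson correlation coefficient (population):
r = cov(X,Y) / (std(X) * std(Y))
Mean X = -1.5625, Mean Y = 0.6
Cov(X,Y) = -16.905
Std(X) = 5.59887, Std(Y) = 6.534141
r = -0.4621

-0.4621


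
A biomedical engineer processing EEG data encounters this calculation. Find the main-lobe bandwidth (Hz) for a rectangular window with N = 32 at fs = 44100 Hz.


Main lobe width for a rectangular window:
Width = 2 * fs / N
      = 2 * 44100 / 32
      = 88200 / 32
      = 2756.25 Hz

2756.25 Hz


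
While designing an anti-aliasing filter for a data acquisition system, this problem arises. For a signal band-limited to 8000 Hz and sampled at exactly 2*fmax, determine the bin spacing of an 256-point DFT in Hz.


Step 1 — Nyquist sampling rate:
fs = 2 * fmax = 2 * 8000 = 16000 Hz

Step 2 — DFT bin spacing:
df = fs / N = 16000 / 256 = 62.5 Hz

62.5 Hz


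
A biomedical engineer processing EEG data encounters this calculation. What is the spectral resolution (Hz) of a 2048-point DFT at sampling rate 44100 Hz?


DFT frequency resolution:
df = fs / N
   = 44100 / 2048
   = 21.5332 Hz

21.5332 Hz


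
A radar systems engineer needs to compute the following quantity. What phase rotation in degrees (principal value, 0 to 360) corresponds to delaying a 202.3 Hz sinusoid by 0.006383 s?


Phase shift from frequency and time delay:
phi = 360 * f * t_delay
    = 360 * 202.3 * 0.006383
    = 464.86 degrees
    mod 360 = 104.86 degrees

104.86 degrees


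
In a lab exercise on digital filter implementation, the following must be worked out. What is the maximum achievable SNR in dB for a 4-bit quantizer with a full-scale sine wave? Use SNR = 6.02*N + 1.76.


Theoretical SNR for a full-scale sinusoid:
SNR = 6.02 * N + 1.76
    = 6.02 * 4 + 1.76
    = 24.08 + 1.76
    = 25.84 dB

25.84 dB


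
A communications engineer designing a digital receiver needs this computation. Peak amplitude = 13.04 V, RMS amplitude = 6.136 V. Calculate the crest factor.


Crest factor is the ratio of peak to RMS:
CF = V_peak / V_rms
   = 13.04 / 6.136
   = 2.1252

2.1252


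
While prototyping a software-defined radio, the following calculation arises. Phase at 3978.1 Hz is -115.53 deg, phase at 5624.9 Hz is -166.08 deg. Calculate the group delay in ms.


Group delay from phase difference:
tau = -d(phi)/d(omega)
d(phi) = -50.55 deg = -0.882264 rad
d(omega) = 2*pi*(5624.9 - 3978.1) = 10347.1496 rad/s
tau = -(-0.882264) / 10347.1496
    = 0.0853 ms

0.0853 ms


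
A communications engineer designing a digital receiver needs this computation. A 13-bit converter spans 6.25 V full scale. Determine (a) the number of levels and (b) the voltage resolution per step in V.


Step 1 — number of quantization levels:
L = 2^N = 2^13 = 8192

Step 2 — LSB step size:
delta = Vfs / L
      = 6.25 / 8192
      = 0.00076294 V

Levels = 8192; step size = 0.00076294 V


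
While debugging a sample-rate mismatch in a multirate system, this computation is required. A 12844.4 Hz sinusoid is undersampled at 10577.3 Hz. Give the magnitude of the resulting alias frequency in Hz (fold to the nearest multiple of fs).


Compute the nearest integer multiple of fs to the signal:
n = round(12844.4 / 10577.3) = 1
f_alias = |12844.4 - 1 * 10577.3|
        = |12844.4 - 10577.3|
        = 2267.1 Hz

2267.1


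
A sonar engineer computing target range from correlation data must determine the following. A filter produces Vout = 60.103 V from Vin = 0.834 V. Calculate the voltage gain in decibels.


Voltage gain in dB:
G = 20 * log10(Vout / Vin)
  = 20 * log10(60.103 / 0.834)
  = 20 * log10(72.065947)
  = 20 * 1.85773
  = 37.15 dB

37.15 dB


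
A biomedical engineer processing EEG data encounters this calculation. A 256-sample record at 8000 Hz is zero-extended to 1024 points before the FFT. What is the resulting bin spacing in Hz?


Frequency resolution after zero-padding:
N_padded = 256 * 4 = 1024
df = fs / N_padded
   = 8000 / 1024
   = 7.8125 Hz

7.8125 Hz


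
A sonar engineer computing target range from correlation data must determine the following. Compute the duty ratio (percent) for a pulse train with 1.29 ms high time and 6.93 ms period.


Duty cycle as a percentage:
DC = (t_on / T) * 100
   = (1.29 / 6.93) * 100
   = 0.186147 * 100
   = 18.61 %

18.61 %


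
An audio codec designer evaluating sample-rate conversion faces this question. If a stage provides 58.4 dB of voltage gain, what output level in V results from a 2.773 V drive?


Output voltage from dB gain:
V_out = V_in * 10^(gain_dB / 20)
      = 2.773 * 10^(58.4 / 20)
      = 2.773 * 831.763771
      = 2306.4809 V

2306.4809 V


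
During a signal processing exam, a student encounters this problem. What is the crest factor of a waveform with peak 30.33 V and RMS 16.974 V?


Crest factor is the ratio of peak to RMS:
CF = V_peak / V_rms
   = 30.33 / 16.974
   = 1.7869

1.7869


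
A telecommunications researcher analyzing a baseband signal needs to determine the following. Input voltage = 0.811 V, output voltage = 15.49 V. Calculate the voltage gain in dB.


Voltage gain in dB:
G = 20 * log10(Vout / Vin)
  = 20 * log10(15.49 / 0.811)
  = 20 * log10(19.099877)
  = 20 * 1.281031
  = 25.62 dB

25.62 dB


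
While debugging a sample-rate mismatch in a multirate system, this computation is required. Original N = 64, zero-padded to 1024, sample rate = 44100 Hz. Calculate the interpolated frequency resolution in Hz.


Frequency resolution after zero-padding:
N_padded = 64 * 16 = 1024
df = fs / N_padded
   = 44100 / 1024
   = 43.0664 Hz

43.0664 Hz


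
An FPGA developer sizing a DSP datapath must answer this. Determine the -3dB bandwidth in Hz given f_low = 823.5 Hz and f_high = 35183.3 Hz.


Bandwidth is the difference of -3dB frequencies:
BW = f_high - f_low
   = 35183.3 - 823.5
   = 34359.8 Hz

34359.8 Hz


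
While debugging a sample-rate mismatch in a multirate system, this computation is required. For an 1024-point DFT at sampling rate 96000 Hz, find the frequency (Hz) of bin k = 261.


Frequency of DFT bin k:
f_k = k * fs / N
    = 261 * 96000 / 1024
    = 25056000 / 1024
    = 24468.75 Hz

24468.75 Hz


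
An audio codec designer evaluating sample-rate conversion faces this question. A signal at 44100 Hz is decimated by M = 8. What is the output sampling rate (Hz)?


Decimation reduces the sample rate:
fs_out = fs_in / M
       = 44100 / 8
       = 5512.5 Hz

5512.5 Hz


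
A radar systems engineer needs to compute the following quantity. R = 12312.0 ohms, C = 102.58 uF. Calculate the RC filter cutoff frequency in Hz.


Cutoff frequency of a first-order RC filter:
fc = 1 / (2 * pi * R * C)
C = 102.58 uF = 0.00010258 F
fc = 1 / (2 * pi * 12312.0 * 0.00010258)
   = 1 / 7.9354428801547
   = 0.126017 Hz

0.126017 Hz


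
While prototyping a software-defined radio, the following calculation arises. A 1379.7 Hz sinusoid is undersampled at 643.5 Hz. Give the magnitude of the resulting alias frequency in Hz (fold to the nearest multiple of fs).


Compute the nearest integer multiple of fs to the signal:
n = round(1379.7 / 643.5) = 2
f_alias = |1379.7 - 2 * 643.5|
        = |1379.7 - 1287.0|
        = 92.7 Hz

92.7


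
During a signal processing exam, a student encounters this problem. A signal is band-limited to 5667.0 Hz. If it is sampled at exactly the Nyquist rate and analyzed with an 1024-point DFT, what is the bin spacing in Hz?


Step 1 — Nyquist sampling rate:
fs = 2 * fmax = 2 * 5667.0 = 11334.0 Hz

Step 2 — DFT bin spacing:
df = fs / N = 11334.0 / 1024 = 11.0684 Hz

11.0684 Hz


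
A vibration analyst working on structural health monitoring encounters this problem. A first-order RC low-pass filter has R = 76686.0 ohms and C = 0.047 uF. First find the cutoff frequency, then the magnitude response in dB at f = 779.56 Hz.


Step 1 — cutoff frequency:
fc = 1 / (2*pi*R*C)
C = 0.047 uF = 4.7e-08 F
fc = 1 / (2*pi*76686.0*4.7e-08)
   = 44.1577 Hz

Step 2 — magnitude at f = 779.56 Hz:
|H(f)| = 1 / sqrt(1 + (f/fc)^2)
f/fc = 779.56 / 44.1577 = 17.653999
|H| = 1 / sqrt(1 + 311.663681) = 0.0565537
|H|_dB = 20*log10(0.0565537) = -24.95 dB

fc = 44.1577 Hz; |H(779.56 Hz)| = -24.95 dB


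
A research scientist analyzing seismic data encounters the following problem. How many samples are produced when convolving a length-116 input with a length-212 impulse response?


Linear convolution output length:
L = N + M - 1
  = 116 + 212 - 1
  = 327 samples

327


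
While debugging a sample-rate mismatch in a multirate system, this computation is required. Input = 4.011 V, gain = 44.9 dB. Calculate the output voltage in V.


Output voltage from dB gain:
V_out = V_in * 10^(gain_dB / 20)
      = 4.011 * 10^(44.9 / 20)
      = 4.011 * 175.792361
      = 705.1032 V

705.1032 V


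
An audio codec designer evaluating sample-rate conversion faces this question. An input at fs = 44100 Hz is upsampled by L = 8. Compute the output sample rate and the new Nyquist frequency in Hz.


Step 1 — output sample rate after interpolation by L:
fs_out = L * fs_in = 8 * 44100 = 352800 Hz

Step 2 — Nyquist frequency of the output stream:
f_Nyq = fs_out / 2 = 352800 / 2 = 176400.0 Hz

fs_out = 352800 Hz; f_Nyquist = 176400.0 Hz


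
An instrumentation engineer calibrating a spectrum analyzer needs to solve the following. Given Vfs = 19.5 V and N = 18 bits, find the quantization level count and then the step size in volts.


Step 1 — number of quantization levels:
L = 2^N = 2^18 = 262144

Step 2 — LSB step size:
delta = Vfs / L
      = 19.5 / 262144
      = 7.439e-05 V

Levels = 262144; step size = 7.439e-05 V


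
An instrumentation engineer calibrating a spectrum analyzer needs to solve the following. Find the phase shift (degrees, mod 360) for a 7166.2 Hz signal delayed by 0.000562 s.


Phase shift from frequency and time delay:
phi = 360 * f * t_delay
    = 360 * 7166.2 * 0.000562
    = 1449.87 degrees
    mod 360 = 9.87 degrees

9.87 degrees


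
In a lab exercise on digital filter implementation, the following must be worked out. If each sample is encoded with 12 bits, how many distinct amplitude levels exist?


Number of quantization levels = 2^N
= 2^12
= 4096

4096


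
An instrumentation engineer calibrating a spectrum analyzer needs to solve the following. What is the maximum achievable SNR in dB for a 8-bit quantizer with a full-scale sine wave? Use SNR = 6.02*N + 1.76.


Theoretical SNR for a full-scale sinusoid:
SNR = 6.02 * N + 1.76
    = 6.02 * 8 + 1.76
    = 48.16 + 1.76
    = 49.92 dB

49.92 dB


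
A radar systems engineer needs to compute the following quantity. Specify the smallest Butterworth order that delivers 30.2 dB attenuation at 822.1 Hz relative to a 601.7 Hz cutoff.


Butterworth filter order formula:
n = log10(10^(A/10) - 1) / (2 * log10(f_stop/f_pass))
10^(30.2/10) - 1 = 1046.1285
f_stop/f_pass = 822.1 / 601.7 = 1.3663
n = 11.1387 -> ceil = 12

12


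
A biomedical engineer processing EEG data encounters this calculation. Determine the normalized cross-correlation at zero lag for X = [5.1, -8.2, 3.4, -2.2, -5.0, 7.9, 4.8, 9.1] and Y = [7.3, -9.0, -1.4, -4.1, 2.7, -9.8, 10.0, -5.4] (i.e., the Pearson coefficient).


Pearson correlation coefficient (population):
r = cov(X,Y) / (std(X) * std(Y))
Mean X = 1.8625, Mean Y = -1.2125
Cov(X,Y) = 5.162031
Std(X) = 5.864712, Std(Y) = 6.835466
r = 0.1288

0.1288


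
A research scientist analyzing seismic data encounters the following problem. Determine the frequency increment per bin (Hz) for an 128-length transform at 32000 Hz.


DFT frequency resolution:
df = fs / N
   = 32000 / 128
   = 250.0 Hz

250.0 Hz


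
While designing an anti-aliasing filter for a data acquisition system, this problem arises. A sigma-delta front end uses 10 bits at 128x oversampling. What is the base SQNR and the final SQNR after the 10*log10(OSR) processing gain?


Step 1 — baseline SQNR at Nyquist:
SQNR_base = 6.02*N + 1.76
          = 6.02*10 + 1.76
          = 61.96 dB

Step 2 — oversampling processing gain:
G = 10*log10(OSR) = 10*log10(128) = 21.07 dB

Step 3 — total:
SQNR_total = 61.96 + 21.07 = 83.03 dB

Base SQNR = 61.96 dB; oversampled SQNR = 83.03 dB


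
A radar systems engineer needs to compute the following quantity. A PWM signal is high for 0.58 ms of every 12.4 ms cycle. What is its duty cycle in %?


Duty cycle as a percentage:
DC = (t_on / T) * 100
   = (0.58 / 12.4) * 100
   = 0.046774 * 100
   = 4.68 %

4.68 %


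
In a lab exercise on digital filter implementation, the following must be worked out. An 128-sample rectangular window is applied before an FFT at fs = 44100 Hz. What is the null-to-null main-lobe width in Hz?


Main lobe width for a rectangular window:
Width = 2 * fs / N
      = 2 * 44100 / 128
      = 88200 / 128
      = 689.062 Hz

689.062 Hz


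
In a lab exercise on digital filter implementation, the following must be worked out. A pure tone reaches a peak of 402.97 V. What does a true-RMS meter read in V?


RMS voltage for a sinusoidal waveform:
V_rms = V_peak / sqrt(2)
      = 402.97 / 1.414214
      = 284.943 V

284.943 V


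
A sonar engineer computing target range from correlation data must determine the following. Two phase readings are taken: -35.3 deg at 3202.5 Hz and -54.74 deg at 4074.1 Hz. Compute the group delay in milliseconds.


Group delay from phase difference:
tau = -d(phi)/d(omega)
d(phi) = -19.44 deg = -0.339292 rad
d(omega) = 2*pi*(4074.1 - 3202.5) = 5476.4243 rad/s
tau = -(-0.339292) / 5476.4243
    = 0.062 ms

0.062 ms


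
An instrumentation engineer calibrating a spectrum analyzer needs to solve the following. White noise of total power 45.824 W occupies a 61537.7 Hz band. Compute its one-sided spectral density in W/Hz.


Power spectral density:
PSD = P / BW
    = 45.824 / 61537.7
    = 0.00074465 W/Hz

0.00074465 W/Hz


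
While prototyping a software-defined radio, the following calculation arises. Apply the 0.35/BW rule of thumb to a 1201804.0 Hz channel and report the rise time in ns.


Rise time from bandwidth relationship:
tr = 0.35 / BW
   = 0.35 / 1201804.0
   = 2.912288526e-07 s
   = 291.2289 ns

291.2289 ns


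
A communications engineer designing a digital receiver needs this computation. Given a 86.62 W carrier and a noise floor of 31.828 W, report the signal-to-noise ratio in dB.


SNR in decibels:
SNR = 10 * log10(Ps / Pn)
    = 10 * log10(86.62 / 31.828)
    = 10 * log10(2.7215)
    = 10 * 0.4348
    = 4.35 dB

4.35 dB


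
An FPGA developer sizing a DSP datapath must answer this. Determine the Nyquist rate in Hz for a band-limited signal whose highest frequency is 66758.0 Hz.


The Nyquist rate is twice the maximum frequency component.
fs_min = 2 * fmax
      = 2 * 66758.0
      = 133516.0 Hz

133516.0


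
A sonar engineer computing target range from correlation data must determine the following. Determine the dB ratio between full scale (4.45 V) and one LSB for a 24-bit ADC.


Dynamic range from full-scale to LSB:
V_min = V_max / 2^bits = 4.45 / 2^24
DR = 20 * log10(V_max / V_min)
   = 20 * log10(2^24)
   = 20 * 24 * log10(2)
   = 144.49 dB

144.49 dB


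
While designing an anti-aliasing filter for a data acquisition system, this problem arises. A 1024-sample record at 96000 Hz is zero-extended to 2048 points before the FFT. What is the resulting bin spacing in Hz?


Frequency resolution after zero-padding:
N_padded = 1024 * 2 = 2048
df = fs / N_padded
   = 96000 / 2048
   = 46.875 Hz

46.875 Hz


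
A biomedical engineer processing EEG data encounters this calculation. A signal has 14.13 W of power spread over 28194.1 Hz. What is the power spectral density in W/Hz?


Power spectral density:
PSD = P / BW
    = 14.13 / 28194.1
    = 0.00050117 W/Hz

0.00050117 W/Hz


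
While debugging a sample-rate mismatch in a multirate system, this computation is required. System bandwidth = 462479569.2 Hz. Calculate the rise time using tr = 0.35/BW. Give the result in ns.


Rise time from bandwidth relationship:
tr = 0.35 / BW
   = 0.35 / 462479569.2
   = 7.567901877e-10 s
   = 0.7568 ns

0.7568 ns


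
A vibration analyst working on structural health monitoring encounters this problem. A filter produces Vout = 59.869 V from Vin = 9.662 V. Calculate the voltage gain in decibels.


Voltage gain in dB:
G = 20 * log10(Vout / Vin)
  = 20 * log10(59.869 / 9.662)
  = 20 * log10(6.196336)
  = 20 * 0.792135
  = 15.84 dB

15.84 dB


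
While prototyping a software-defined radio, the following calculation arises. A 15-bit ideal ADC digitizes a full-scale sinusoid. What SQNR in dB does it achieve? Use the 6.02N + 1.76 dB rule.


Theoretical SNR for a full-scale sinusoid:
SNR = 6.02 * N + 1.76
    = 6.02 * 15 + 1.76
    = 90.3 + 1.76
    = 92.06 dB

92.06 dB


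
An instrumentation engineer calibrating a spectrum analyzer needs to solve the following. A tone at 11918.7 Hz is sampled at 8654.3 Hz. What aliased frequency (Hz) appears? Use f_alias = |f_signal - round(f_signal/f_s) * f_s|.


Compute the nearest integer multiple of fs to the signal:
n = round(11918.7 / 8654.3) = 1
f_alias = |11918.7 - 1 * 8654.3|
        = |11918.7 - 8654.3|
        = 3264.4 Hz

3264.4


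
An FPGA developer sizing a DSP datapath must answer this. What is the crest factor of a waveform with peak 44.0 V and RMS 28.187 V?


Crest factor is the ratio of peak to RMS:
CF = V_peak / V_rms
   = 44.0 / 28.187
   = 1.561

1.561


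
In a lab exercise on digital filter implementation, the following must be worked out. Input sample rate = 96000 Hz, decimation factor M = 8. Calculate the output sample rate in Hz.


Decimation reduces the sample rate:
fs_out = fs_in / M
       = 96000 / 8
       = 12000.0 Hz

12000.0 Hz


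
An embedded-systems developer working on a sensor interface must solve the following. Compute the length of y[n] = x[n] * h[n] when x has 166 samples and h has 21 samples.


Linear convolution output length:
L = N + M - 1
  = 166 + 21 - 1
  = 186 samples

186


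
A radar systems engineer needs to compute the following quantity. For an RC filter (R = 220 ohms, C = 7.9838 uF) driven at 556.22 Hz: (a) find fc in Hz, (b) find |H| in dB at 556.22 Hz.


Step 1 — cutoff frequency:
fc = 1 / (2*pi*R*C)
C = 7.9838 uF = 7.9838e-06 F
fc = 1 / (2*pi*220*7.9838e-06)
   = 90.6124 Hz

Step 2 — magnitude at f = 556.22 Hz:
|H(f)| = 1 / sqrt(1 + (f/fc)^2)
f/fc = 556.22 / 90.6124 = 6.138453
|H| = 1 / sqrt(1 + 37.680605) = 0.1607879
|H|_dB = 20*log10(0.1607879) = -15.87 dB

fc = 90.6124 Hz; |H(556.22 Hz)| = -15.87 dB


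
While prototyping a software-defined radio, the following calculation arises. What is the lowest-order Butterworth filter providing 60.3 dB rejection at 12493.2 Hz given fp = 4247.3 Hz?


Butterworth filter order formula:
n = log10(10^(A/10) - 1) / (2 * log10(f_stop/f_pass))
10^(60.3/10) - 1 = 1071518.3052
f_stop/f_pass = 12493.2 / 4247.3 = 2.9414
n = 6.4346 -> ceil = 7

7


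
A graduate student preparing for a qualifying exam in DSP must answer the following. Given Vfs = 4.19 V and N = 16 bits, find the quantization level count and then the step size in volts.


Step 1 — number of quantization levels:
L = 2^N = 2^16 = 65536

Step 2 — LSB step size:
delta = Vfs / L
      = 4.19 / 65536
      = 6.393e-05 V

Levels = 65536; step size = 6.393e-05 V


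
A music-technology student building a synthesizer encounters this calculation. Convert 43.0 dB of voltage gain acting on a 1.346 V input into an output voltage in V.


Output voltage from dB gain:
V_out = V_in * 10^(gain_dB / 20)
      = 1.346 * 10^(43.0 / 20)
      = 1.346 * 141.253754
      = 190.1276 V

190.1276 V


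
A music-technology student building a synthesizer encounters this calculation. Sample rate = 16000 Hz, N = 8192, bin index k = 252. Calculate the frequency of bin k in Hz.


Frequency of DFT bin k:
f_k = k * fs / N
    = 252 * 16000 / 8192
    = 4032000 / 8192
    = 492.188 Hz

492.188 Hz


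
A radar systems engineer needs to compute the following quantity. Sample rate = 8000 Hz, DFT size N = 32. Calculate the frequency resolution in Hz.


DFT frequency resolution:
df = fs / N
   = 8000 / 32
   = 250.0 Hz

250.0 Hz


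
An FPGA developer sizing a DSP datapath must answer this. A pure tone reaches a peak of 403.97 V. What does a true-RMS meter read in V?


RMS voltage for a sinusoidal waveform:
V_rms = V_peak / sqrt(2)
      = 403.97 / 1.414214
      = 285.65 V

285.65 V


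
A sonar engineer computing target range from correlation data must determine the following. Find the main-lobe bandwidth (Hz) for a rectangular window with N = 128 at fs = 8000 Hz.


Main lobe width for a rectangular window:
Width = 2 * fs / N
      = 2 * 8000 / 128
      = 16000 / 128
      = 125.0 Hz

125.0 Hz


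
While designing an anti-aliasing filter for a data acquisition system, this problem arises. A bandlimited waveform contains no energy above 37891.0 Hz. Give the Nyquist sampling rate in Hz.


The Nyquist rate is twice the maximum frequency component.
fs_min = 2 * fmax
      = 2 * 37891.0
      = 75782.0 Hz

75782.0


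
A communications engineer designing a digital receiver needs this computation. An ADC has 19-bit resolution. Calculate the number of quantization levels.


Number of quantization levels = 2^N
= 2^19
= 524288

524288


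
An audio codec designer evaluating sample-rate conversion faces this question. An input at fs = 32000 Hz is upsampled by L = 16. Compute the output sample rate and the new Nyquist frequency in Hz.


Step 1 — output sample rate after interpolation by L:
fs_out = L * fs_in = 16 * 32000 = 512000 Hz

Step 2 — Nyquist frequency of the output stream:
f_Nyq = fs_out / 2 = 512000 / 2 = 256000.0 Hz

fs_out = 512000 Hz; f_Nyquist = 256000.0 Hz


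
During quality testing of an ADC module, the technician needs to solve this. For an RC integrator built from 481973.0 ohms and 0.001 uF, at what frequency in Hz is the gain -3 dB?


Cutoff frequency of a first-order RC filter:
fc = 1 / (2 * pi * R * C)
C = 0.001 uF = 1e-09 F
fc = 1 / (2 * pi * 481973.0 * 1e-09)
   = 1 / 0.0030283256720573
   = 330.215475 Hz

330.215475 Hz


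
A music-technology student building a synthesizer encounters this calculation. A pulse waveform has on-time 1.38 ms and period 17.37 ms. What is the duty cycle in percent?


Duty cycle as a percentage:
DC = (t_on / T) * 100
   = (1.38 / 17.37) * 100
   = 0.079447 * 100
   = 7.94 %

7.94 %


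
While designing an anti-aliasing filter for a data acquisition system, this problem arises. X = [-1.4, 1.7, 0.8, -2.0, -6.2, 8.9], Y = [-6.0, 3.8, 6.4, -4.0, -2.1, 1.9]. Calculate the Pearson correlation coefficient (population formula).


Pearson correlation coefficient (population):
r = cov(X,Y) / (std(X) * std(Y))
Mean X = 0.3, Mean Y = 0.0
Cov(X,Y) = 9.651667
Std(X) = 4.593474, Std(Y) = 4.385962
r = 0.4791

0.4791


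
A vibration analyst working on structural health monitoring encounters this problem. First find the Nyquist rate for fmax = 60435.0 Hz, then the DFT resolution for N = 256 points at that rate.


Step 1 — Nyquist sampling rate:
fs = 2 * fmax = 2 * 60435.0 = 120870.0 Hz

Step 2 — DFT bin spacing:
df = fs / N = 120870.0 / 256 = 472.1484 Hz

472.1484 Hz


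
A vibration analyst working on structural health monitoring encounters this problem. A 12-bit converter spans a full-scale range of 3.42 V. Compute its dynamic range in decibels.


Dynamic range from full-scale to LSB:
V_min = V_max / 2^bits = 3.42 / 2^12
DR = 20 * log10(V_max / V_min)
   = 20 * log10(2^12)
   = 20 * 12 * log10(2)
   = 72.25 dB

72.25 dB


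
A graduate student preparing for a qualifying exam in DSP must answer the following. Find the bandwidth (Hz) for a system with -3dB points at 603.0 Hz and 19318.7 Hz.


Bandwidth is the difference of -3dB frequencies:
BW = f_high - f_low
   = 19318.7 - 603.0
   = 18715.7 Hz

18715.7 Hz


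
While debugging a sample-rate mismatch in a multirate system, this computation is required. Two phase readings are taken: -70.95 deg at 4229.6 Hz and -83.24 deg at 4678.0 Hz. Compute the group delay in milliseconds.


Group delay from phase difference:
tau = -d(phi)/d(omega)
d(phi) = -12.29 deg = -0.214501 rad
d(omega) = 2*pi*(4678.0 - 4229.6) = 2817.3803 rad/s
tau = -(-0.214501) / 2817.3803
    = 0.0761 ms

0.0761 ms


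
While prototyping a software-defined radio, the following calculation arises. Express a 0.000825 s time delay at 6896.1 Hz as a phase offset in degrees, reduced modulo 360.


Phase shift from frequency and time delay:
phi = 360 * f * t_delay
    = 360 * 6896.1 * 0.000825
    = 2048.14 degrees
    mod 360 = 248.14 degrees

248.14 degrees


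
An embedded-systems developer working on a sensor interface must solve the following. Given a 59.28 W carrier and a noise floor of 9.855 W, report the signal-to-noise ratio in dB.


SNR in decibels:
SNR = 10 * log10(Ps / Pn)
    = 10 * log10(59.28 / 9.855)
    = 10 * log10(6.0152)
    = 10 * 0.7793
    = 7.79 dB

7.79 dB


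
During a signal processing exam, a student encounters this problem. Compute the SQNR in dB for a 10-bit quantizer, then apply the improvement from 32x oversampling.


Step 1 — baseline SQNR at Nyquist:
SQNR_base = 6.02*N + 1.76
          = 6.02*10 + 1.76
          = 61.96 dB

Step 2 — oversampling processing gain:
G = 10*log10(OSR) = 10*log10(32) = 15.05 dB

Step 3 — total:
SQNR_total = 61.96 + 15.05 = 77.01 dB

Base SQNR = 61.96 dB; oversampled SQNR = 77.01 dB


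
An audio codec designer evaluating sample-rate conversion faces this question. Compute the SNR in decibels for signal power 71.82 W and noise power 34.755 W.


SNR in decibels:
SNR = 10 * log10(Ps / Pn)
    = 10 * log10(71.82 / 34.755)
    = 10 * log10(2.0665)
    = 10 * 0.3152
    = 3.15 dB

3.15 dB


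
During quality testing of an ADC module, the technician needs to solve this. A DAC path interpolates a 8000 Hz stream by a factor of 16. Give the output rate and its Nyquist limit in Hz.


Step 1 — output sample rate after interpolation by L:
fs_out = L * fs_in = 16 * 8000 = 128000 Hz

Step 2 — Nyquist frequency of the output stream:
f_Nyq = fs_out / 2 = 128000 / 2 = 64000.0 Hz

fs_out = 128000 Hz; f_Nyquist = 64000.0 Hz


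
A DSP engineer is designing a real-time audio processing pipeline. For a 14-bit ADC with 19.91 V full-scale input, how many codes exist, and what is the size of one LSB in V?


Step 1 — number of quantization levels:
L = 2^N = 2^14 = 16384

Step 2 — LSB step size:
delta = Vfs / L
      = 19.91 / 16384
      = 0.00121521 V

Levels = 16384; step size = 0.00121521 V


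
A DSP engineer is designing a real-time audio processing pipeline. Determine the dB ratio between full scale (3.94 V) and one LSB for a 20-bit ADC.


Dynamic range from full-scale to LSB:
V_min = V_max / 2^bits = 3.94 / 2^20
DR = 20 * log10(V_max / V_min)
   = 20 * log10(2^20)
   = 20 * 20 * log10(2)
   = 120.41 dB

120.41 dB


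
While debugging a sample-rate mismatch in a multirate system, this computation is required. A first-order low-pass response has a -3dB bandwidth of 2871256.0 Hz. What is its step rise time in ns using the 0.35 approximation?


Rise time from bandwidth relationship:
tr = 0.35 / BW
   = 0.35 / 2871256.0
   = 1.218978733e-07 s
   = 121.8979 ns

121.8979 ns


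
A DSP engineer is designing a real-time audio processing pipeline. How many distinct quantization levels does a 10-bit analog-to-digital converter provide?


Number of quantization levels = 2^N
= 2^10
= 1024

1024


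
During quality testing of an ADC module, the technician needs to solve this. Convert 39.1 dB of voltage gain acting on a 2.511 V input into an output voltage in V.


Output voltage from dB gain:
V_out = V_in * 10^(gain_dB / 20)
      = 2.511 * 10^(39.1 / 20)
      = 2.511 * 90.157114
      = 226.3845 V

226.3845 V


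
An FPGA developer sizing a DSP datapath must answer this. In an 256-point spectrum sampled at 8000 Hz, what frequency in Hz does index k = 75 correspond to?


Frequency of DFT bin k:
f_k = k * fs / N
    = 75 * 8000 / 256
    = 600000 / 256
    = 2343.75 Hz

2343.75 Hz


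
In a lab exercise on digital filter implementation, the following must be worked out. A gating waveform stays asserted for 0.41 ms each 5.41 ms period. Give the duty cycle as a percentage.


Duty cycle as a percentage:
DC = (t_on / T) * 100
   = (0.41 / 5.41) * 100
   = 0.075786 * 100
   = 7.58 %

7.58 %


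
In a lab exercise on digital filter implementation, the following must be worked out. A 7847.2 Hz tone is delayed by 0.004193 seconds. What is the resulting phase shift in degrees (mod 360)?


Phase shift from frequency and time delay:
phi = 360 * f * t_delay
    = 360 * 7847.2 * 0.004193
    = 11845.19 degrees
    mod 360 = 325.19 degrees

325.19 degrees


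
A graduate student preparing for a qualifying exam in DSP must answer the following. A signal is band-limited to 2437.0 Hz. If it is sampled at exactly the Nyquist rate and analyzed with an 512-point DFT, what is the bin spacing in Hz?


Step 1 — Nyquist sampling rate:
fs = 2 * fmax = 2 * 2437.0 = 4874.0 Hz

Step 2 — DFT bin spacing:
df = fs / N = 4874.0 / 512 = 9.5195 Hz

9.5195 Hz


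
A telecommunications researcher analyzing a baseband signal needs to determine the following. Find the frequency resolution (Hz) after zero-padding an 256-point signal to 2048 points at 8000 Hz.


Frequency resolution after zero-padding:
N_padded = 256 * 8 = 2048
df = fs / N_padded
   = 8000 / 2048
   = 3.9062 Hz

3.9062 Hz


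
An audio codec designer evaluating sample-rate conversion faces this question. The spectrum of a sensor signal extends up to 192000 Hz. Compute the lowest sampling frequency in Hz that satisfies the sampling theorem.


The Nyquist rate is twice the maximum frequency component.
fs_min = 2 * fmax
      = 2 * 192000
      = 384000 Hz

384000


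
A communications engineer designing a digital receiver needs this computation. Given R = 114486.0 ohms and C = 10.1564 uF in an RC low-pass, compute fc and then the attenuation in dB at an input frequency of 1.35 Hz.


Step 1 — cutoff frequency:
fc = 1 / (2*pi*R*C)
C = 10.1564 uF = 1.01564e-05 F
fc = 1 / (2*pi*114486.0*1.01564e-05)
   = 0.136876 Hz

Step 2 — magnitude at f = 1.35 Hz:
|H(f)| = 1 / sqrt(1 + (f/fc)^2)
f/fc = 1.35 / 0.136876 = 9.862942
|H| = 1 / sqrt(1 + 97.277625) = 0.1008725
|H|_dB = 20*log10(0.1008725) = -19.92 dB

fc = 0.136876 Hz; |H(1.35 Hz)| = -19.92 dB


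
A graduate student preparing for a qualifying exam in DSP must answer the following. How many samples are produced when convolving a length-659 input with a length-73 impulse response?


Linear convolution output length:
L = N + M - 1
  = 659 + 73 - 1
  = 731 samples

731


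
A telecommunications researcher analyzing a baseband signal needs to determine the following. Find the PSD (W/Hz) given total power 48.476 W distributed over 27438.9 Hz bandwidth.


Power spectral density:
PSD = P / BW
    = 48.476 / 27438.9
    = 0.00176669 W/Hz

0.00176669 W/Hz


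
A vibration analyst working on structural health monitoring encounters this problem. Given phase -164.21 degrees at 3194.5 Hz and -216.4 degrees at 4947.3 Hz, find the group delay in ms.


Group delay from phase difference:
tau = -d(phi)/d(omega)
d(phi) = -52.19 deg = -0.910887 rad
d(omega) = 2*pi*(4947.3 - 3194.5) = 11013.1672 rad/s
tau = -(-0.910887) / 11013.1672
    = 0.0827 ms

0.0827 ms


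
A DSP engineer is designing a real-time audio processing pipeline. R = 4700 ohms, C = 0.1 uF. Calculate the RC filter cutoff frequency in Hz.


Cutoff frequency of a first-order RC filter:
fc = 1 / (2 * pi * R * C)
C = 0.1 uF = 1e-07 F
fc = 1 / (2 * pi * 4700 * 1e-07)
   = 1 / 0.0029530970943744
   = 338.627538 Hz

338.627538 Hz


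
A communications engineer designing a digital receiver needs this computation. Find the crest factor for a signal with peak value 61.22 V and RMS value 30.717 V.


Crest factor is the ratio of peak to RMS:
CF = V_peak / V_rms
   = 61.22 / 30.717
   = 1.993

1.993
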